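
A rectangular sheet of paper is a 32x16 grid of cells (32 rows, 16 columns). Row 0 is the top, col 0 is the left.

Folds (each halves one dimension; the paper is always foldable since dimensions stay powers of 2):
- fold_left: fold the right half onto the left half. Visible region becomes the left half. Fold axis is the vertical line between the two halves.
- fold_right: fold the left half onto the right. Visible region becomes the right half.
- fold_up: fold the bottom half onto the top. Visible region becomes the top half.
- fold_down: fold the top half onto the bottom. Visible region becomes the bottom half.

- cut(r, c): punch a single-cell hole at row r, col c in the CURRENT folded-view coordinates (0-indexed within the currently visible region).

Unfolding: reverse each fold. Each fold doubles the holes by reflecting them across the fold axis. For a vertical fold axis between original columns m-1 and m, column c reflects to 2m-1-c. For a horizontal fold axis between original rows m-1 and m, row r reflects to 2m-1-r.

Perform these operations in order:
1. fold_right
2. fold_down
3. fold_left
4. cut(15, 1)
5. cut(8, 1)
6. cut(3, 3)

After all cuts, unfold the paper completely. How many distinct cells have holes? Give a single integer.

Op 1 fold_right: fold axis v@8; visible region now rows[0,32) x cols[8,16) = 32x8
Op 2 fold_down: fold axis h@16; visible region now rows[16,32) x cols[8,16) = 16x8
Op 3 fold_left: fold axis v@12; visible region now rows[16,32) x cols[8,12) = 16x4
Op 4 cut(15, 1): punch at orig (31,9); cuts so far [(31, 9)]; region rows[16,32) x cols[8,12) = 16x4
Op 5 cut(8, 1): punch at orig (24,9); cuts so far [(24, 9), (31, 9)]; region rows[16,32) x cols[8,12) = 16x4
Op 6 cut(3, 3): punch at orig (19,11); cuts so far [(19, 11), (24, 9), (31, 9)]; region rows[16,32) x cols[8,12) = 16x4
Unfold 1 (reflect across v@12): 6 holes -> [(19, 11), (19, 12), (24, 9), (24, 14), (31, 9), (31, 14)]
Unfold 2 (reflect across h@16): 12 holes -> [(0, 9), (0, 14), (7, 9), (7, 14), (12, 11), (12, 12), (19, 11), (19, 12), (24, 9), (24, 14), (31, 9), (31, 14)]
Unfold 3 (reflect across v@8): 24 holes -> [(0, 1), (0, 6), (0, 9), (0, 14), (7, 1), (7, 6), (7, 9), (7, 14), (12, 3), (12, 4), (12, 11), (12, 12), (19, 3), (19, 4), (19, 11), (19, 12), (24, 1), (24, 6), (24, 9), (24, 14), (31, 1), (31, 6), (31, 9), (31, 14)]

Answer: 24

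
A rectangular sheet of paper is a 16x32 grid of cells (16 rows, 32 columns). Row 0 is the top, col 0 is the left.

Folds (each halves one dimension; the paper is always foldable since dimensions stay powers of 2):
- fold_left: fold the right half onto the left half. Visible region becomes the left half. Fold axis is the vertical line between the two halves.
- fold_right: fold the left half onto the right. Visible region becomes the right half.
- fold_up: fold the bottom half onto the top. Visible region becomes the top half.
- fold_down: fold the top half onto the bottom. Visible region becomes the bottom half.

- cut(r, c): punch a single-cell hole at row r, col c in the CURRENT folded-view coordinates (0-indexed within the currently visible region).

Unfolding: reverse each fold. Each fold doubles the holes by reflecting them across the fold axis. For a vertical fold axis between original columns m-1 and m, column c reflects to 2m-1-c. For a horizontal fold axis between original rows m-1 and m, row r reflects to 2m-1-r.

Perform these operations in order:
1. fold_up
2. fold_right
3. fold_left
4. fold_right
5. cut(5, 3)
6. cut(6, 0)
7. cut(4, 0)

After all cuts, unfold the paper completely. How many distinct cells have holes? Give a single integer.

Answer: 48

Derivation:
Op 1 fold_up: fold axis h@8; visible region now rows[0,8) x cols[0,32) = 8x32
Op 2 fold_right: fold axis v@16; visible region now rows[0,8) x cols[16,32) = 8x16
Op 3 fold_left: fold axis v@24; visible region now rows[0,8) x cols[16,24) = 8x8
Op 4 fold_right: fold axis v@20; visible region now rows[0,8) x cols[20,24) = 8x4
Op 5 cut(5, 3): punch at orig (5,23); cuts so far [(5, 23)]; region rows[0,8) x cols[20,24) = 8x4
Op 6 cut(6, 0): punch at orig (6,20); cuts so far [(5, 23), (6, 20)]; region rows[0,8) x cols[20,24) = 8x4
Op 7 cut(4, 0): punch at orig (4,20); cuts so far [(4, 20), (5, 23), (6, 20)]; region rows[0,8) x cols[20,24) = 8x4
Unfold 1 (reflect across v@20): 6 holes -> [(4, 19), (4, 20), (5, 16), (5, 23), (6, 19), (6, 20)]
Unfold 2 (reflect across v@24): 12 holes -> [(4, 19), (4, 20), (4, 27), (4, 28), (5, 16), (5, 23), (5, 24), (5, 31), (6, 19), (6, 20), (6, 27), (6, 28)]
Unfold 3 (reflect across v@16): 24 holes -> [(4, 3), (4, 4), (4, 11), (4, 12), (4, 19), (4, 20), (4, 27), (4, 28), (5, 0), (5, 7), (5, 8), (5, 15), (5, 16), (5, 23), (5, 24), (5, 31), (6, 3), (6, 4), (6, 11), (6, 12), (6, 19), (6, 20), (6, 27), (6, 28)]
Unfold 4 (reflect across h@8): 48 holes -> [(4, 3), (4, 4), (4, 11), (4, 12), (4, 19), (4, 20), (4, 27), (4, 28), (5, 0), (5, 7), (5, 8), (5, 15), (5, 16), (5, 23), (5, 24), (5, 31), (6, 3), (6, 4), (6, 11), (6, 12), (6, 19), (6, 20), (6, 27), (6, 28), (9, 3), (9, 4), (9, 11), (9, 12), (9, 19), (9, 20), (9, 27), (9, 28), (10, 0), (10, 7), (10, 8), (10, 15), (10, 16), (10, 23), (10, 24), (10, 31), (11, 3), (11, 4), (11, 11), (11, 12), (11, 19), (11, 20), (11, 27), (11, 28)]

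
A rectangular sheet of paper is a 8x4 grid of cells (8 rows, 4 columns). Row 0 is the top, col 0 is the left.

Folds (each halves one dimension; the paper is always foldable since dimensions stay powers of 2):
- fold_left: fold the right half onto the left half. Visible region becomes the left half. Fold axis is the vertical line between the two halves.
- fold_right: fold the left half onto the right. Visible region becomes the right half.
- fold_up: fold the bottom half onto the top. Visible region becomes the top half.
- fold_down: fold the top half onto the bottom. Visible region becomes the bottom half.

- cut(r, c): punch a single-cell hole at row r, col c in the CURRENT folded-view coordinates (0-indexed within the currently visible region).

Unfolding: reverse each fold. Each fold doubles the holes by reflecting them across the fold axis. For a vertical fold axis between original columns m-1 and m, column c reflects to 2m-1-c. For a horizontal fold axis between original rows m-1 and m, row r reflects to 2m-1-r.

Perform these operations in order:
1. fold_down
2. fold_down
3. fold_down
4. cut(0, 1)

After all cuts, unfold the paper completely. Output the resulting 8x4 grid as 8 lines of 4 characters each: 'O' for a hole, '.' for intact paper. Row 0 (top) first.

Answer: .O..
.O..
.O..
.O..
.O..
.O..
.O..
.O..

Derivation:
Op 1 fold_down: fold axis h@4; visible region now rows[4,8) x cols[0,4) = 4x4
Op 2 fold_down: fold axis h@6; visible region now rows[6,8) x cols[0,4) = 2x4
Op 3 fold_down: fold axis h@7; visible region now rows[7,8) x cols[0,4) = 1x4
Op 4 cut(0, 1): punch at orig (7,1); cuts so far [(7, 1)]; region rows[7,8) x cols[0,4) = 1x4
Unfold 1 (reflect across h@7): 2 holes -> [(6, 1), (7, 1)]
Unfold 2 (reflect across h@6): 4 holes -> [(4, 1), (5, 1), (6, 1), (7, 1)]
Unfold 3 (reflect across h@4): 8 holes -> [(0, 1), (1, 1), (2, 1), (3, 1), (4, 1), (5, 1), (6, 1), (7, 1)]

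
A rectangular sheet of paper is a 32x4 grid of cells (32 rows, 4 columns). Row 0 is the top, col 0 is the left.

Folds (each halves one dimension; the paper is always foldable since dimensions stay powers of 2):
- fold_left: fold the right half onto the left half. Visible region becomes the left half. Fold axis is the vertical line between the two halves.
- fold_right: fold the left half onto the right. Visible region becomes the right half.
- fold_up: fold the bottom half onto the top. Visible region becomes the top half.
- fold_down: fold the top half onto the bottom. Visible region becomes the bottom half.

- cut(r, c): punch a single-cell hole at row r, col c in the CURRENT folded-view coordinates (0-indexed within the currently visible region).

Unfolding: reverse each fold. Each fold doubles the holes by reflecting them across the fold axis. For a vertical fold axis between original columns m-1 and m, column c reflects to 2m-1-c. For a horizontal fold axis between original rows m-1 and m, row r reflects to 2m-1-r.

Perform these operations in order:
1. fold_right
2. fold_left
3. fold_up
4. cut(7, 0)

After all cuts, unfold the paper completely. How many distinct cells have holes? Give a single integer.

Answer: 8

Derivation:
Op 1 fold_right: fold axis v@2; visible region now rows[0,32) x cols[2,4) = 32x2
Op 2 fold_left: fold axis v@3; visible region now rows[0,32) x cols[2,3) = 32x1
Op 3 fold_up: fold axis h@16; visible region now rows[0,16) x cols[2,3) = 16x1
Op 4 cut(7, 0): punch at orig (7,2); cuts so far [(7, 2)]; region rows[0,16) x cols[2,3) = 16x1
Unfold 1 (reflect across h@16): 2 holes -> [(7, 2), (24, 2)]
Unfold 2 (reflect across v@3): 4 holes -> [(7, 2), (7, 3), (24, 2), (24, 3)]
Unfold 3 (reflect across v@2): 8 holes -> [(7, 0), (7, 1), (7, 2), (7, 3), (24, 0), (24, 1), (24, 2), (24, 3)]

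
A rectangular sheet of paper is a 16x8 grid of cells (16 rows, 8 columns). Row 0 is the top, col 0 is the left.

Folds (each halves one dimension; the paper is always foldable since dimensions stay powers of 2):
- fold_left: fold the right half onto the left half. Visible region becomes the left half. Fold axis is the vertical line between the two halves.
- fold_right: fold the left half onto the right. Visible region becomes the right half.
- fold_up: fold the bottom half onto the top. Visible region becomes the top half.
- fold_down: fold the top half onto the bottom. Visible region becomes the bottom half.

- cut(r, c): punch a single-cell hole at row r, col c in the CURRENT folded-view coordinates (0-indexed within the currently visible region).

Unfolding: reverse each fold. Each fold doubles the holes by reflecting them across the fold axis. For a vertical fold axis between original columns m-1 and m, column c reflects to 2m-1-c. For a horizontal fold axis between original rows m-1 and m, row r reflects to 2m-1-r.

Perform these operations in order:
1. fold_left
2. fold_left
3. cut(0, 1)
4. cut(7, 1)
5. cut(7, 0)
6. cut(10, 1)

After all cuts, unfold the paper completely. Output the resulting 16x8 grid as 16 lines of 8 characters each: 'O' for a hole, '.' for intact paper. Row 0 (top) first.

Op 1 fold_left: fold axis v@4; visible region now rows[0,16) x cols[0,4) = 16x4
Op 2 fold_left: fold axis v@2; visible region now rows[0,16) x cols[0,2) = 16x2
Op 3 cut(0, 1): punch at orig (0,1); cuts so far [(0, 1)]; region rows[0,16) x cols[0,2) = 16x2
Op 4 cut(7, 1): punch at orig (7,1); cuts so far [(0, 1), (7, 1)]; region rows[0,16) x cols[0,2) = 16x2
Op 5 cut(7, 0): punch at orig (7,0); cuts so far [(0, 1), (7, 0), (7, 1)]; region rows[0,16) x cols[0,2) = 16x2
Op 6 cut(10, 1): punch at orig (10,1); cuts so far [(0, 1), (7, 0), (7, 1), (10, 1)]; region rows[0,16) x cols[0,2) = 16x2
Unfold 1 (reflect across v@2): 8 holes -> [(0, 1), (0, 2), (7, 0), (7, 1), (7, 2), (7, 3), (10, 1), (10, 2)]
Unfold 2 (reflect across v@4): 16 holes -> [(0, 1), (0, 2), (0, 5), (0, 6), (7, 0), (7, 1), (7, 2), (7, 3), (7, 4), (7, 5), (7, 6), (7, 7), (10, 1), (10, 2), (10, 5), (10, 6)]

Answer: .OO..OO.
........
........
........
........
........
........
OOOOOOOO
........
........
.OO..OO.
........
........
........
........
........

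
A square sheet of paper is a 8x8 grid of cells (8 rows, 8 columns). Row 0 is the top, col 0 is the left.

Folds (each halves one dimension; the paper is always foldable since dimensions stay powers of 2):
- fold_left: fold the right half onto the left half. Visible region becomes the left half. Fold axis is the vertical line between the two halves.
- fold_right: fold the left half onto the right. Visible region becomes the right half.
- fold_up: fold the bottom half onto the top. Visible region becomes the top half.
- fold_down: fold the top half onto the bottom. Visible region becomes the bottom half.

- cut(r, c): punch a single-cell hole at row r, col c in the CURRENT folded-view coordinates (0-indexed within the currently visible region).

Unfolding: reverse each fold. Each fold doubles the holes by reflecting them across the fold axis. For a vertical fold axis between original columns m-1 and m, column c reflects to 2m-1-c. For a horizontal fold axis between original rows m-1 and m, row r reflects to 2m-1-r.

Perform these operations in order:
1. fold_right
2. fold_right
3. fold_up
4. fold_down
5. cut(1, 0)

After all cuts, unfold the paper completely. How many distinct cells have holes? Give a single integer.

Op 1 fold_right: fold axis v@4; visible region now rows[0,8) x cols[4,8) = 8x4
Op 2 fold_right: fold axis v@6; visible region now rows[0,8) x cols[6,8) = 8x2
Op 3 fold_up: fold axis h@4; visible region now rows[0,4) x cols[6,8) = 4x2
Op 4 fold_down: fold axis h@2; visible region now rows[2,4) x cols[6,8) = 2x2
Op 5 cut(1, 0): punch at orig (3,6); cuts so far [(3, 6)]; region rows[2,4) x cols[6,8) = 2x2
Unfold 1 (reflect across h@2): 2 holes -> [(0, 6), (3, 6)]
Unfold 2 (reflect across h@4): 4 holes -> [(0, 6), (3, 6), (4, 6), (7, 6)]
Unfold 3 (reflect across v@6): 8 holes -> [(0, 5), (0, 6), (3, 5), (3, 6), (4, 5), (4, 6), (7, 5), (7, 6)]
Unfold 4 (reflect across v@4): 16 holes -> [(0, 1), (0, 2), (0, 5), (0, 6), (3, 1), (3, 2), (3, 5), (3, 6), (4, 1), (4, 2), (4, 5), (4, 6), (7, 1), (7, 2), (7, 5), (7, 6)]

Answer: 16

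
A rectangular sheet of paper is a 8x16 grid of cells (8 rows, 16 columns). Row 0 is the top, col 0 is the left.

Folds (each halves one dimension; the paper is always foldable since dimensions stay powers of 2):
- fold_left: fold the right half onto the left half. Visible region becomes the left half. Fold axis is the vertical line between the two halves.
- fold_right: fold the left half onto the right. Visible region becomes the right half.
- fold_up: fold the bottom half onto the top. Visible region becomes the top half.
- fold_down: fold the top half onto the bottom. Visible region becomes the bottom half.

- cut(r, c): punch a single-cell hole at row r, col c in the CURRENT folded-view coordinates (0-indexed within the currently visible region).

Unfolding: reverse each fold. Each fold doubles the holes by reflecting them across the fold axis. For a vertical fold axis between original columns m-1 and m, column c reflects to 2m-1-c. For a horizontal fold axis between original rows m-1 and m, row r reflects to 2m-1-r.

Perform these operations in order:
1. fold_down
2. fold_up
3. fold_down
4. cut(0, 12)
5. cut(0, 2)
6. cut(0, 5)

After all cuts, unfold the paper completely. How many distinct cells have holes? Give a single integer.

Answer: 24

Derivation:
Op 1 fold_down: fold axis h@4; visible region now rows[4,8) x cols[0,16) = 4x16
Op 2 fold_up: fold axis h@6; visible region now rows[4,6) x cols[0,16) = 2x16
Op 3 fold_down: fold axis h@5; visible region now rows[5,6) x cols[0,16) = 1x16
Op 4 cut(0, 12): punch at orig (5,12); cuts so far [(5, 12)]; region rows[5,6) x cols[0,16) = 1x16
Op 5 cut(0, 2): punch at orig (5,2); cuts so far [(5, 2), (5, 12)]; region rows[5,6) x cols[0,16) = 1x16
Op 6 cut(0, 5): punch at orig (5,5); cuts so far [(5, 2), (5, 5), (5, 12)]; region rows[5,6) x cols[0,16) = 1x16
Unfold 1 (reflect across h@5): 6 holes -> [(4, 2), (4, 5), (4, 12), (5, 2), (5, 5), (5, 12)]
Unfold 2 (reflect across h@6): 12 holes -> [(4, 2), (4, 5), (4, 12), (5, 2), (5, 5), (5, 12), (6, 2), (6, 5), (6, 12), (7, 2), (7, 5), (7, 12)]
Unfold 3 (reflect across h@4): 24 holes -> [(0, 2), (0, 5), (0, 12), (1, 2), (1, 5), (1, 12), (2, 2), (2, 5), (2, 12), (3, 2), (3, 5), (3, 12), (4, 2), (4, 5), (4, 12), (5, 2), (5, 5), (5, 12), (6, 2), (6, 5), (6, 12), (7, 2), (7, 5), (7, 12)]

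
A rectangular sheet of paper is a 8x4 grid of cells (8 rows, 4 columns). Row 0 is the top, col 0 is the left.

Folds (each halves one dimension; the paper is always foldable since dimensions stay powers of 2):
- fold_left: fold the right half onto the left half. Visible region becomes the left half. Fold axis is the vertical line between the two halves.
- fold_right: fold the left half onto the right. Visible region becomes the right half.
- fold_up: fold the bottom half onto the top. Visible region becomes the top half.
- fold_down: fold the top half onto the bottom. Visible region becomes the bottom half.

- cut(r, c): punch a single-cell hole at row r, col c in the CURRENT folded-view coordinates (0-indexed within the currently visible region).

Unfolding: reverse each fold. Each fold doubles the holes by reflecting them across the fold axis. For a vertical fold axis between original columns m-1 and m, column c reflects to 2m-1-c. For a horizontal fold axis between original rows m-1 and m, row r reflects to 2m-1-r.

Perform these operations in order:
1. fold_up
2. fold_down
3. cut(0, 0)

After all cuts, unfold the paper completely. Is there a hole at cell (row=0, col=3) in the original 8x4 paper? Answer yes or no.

Answer: no

Derivation:
Op 1 fold_up: fold axis h@4; visible region now rows[0,4) x cols[0,4) = 4x4
Op 2 fold_down: fold axis h@2; visible region now rows[2,4) x cols[0,4) = 2x4
Op 3 cut(0, 0): punch at orig (2,0); cuts so far [(2, 0)]; region rows[2,4) x cols[0,4) = 2x4
Unfold 1 (reflect across h@2): 2 holes -> [(1, 0), (2, 0)]
Unfold 2 (reflect across h@4): 4 holes -> [(1, 0), (2, 0), (5, 0), (6, 0)]
Holes: [(1, 0), (2, 0), (5, 0), (6, 0)]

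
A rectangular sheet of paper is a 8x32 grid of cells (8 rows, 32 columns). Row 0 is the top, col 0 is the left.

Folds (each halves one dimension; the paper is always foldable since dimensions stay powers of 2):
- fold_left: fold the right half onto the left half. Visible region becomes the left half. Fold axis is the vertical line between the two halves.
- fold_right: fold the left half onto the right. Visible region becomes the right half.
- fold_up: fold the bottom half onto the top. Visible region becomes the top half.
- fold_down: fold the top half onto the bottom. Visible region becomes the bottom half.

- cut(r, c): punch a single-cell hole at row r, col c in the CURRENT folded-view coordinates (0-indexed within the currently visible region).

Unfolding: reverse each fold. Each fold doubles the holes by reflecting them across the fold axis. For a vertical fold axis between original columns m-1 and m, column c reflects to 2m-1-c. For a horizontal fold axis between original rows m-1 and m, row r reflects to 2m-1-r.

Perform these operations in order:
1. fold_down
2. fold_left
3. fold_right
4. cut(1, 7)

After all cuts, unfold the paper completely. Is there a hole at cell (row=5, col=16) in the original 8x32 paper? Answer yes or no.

Op 1 fold_down: fold axis h@4; visible region now rows[4,8) x cols[0,32) = 4x32
Op 2 fold_left: fold axis v@16; visible region now rows[4,8) x cols[0,16) = 4x16
Op 3 fold_right: fold axis v@8; visible region now rows[4,8) x cols[8,16) = 4x8
Op 4 cut(1, 7): punch at orig (5,15); cuts so far [(5, 15)]; region rows[4,8) x cols[8,16) = 4x8
Unfold 1 (reflect across v@8): 2 holes -> [(5, 0), (5, 15)]
Unfold 2 (reflect across v@16): 4 holes -> [(5, 0), (5, 15), (5, 16), (5, 31)]
Unfold 3 (reflect across h@4): 8 holes -> [(2, 0), (2, 15), (2, 16), (2, 31), (5, 0), (5, 15), (5, 16), (5, 31)]
Holes: [(2, 0), (2, 15), (2, 16), (2, 31), (5, 0), (5, 15), (5, 16), (5, 31)]

Answer: yes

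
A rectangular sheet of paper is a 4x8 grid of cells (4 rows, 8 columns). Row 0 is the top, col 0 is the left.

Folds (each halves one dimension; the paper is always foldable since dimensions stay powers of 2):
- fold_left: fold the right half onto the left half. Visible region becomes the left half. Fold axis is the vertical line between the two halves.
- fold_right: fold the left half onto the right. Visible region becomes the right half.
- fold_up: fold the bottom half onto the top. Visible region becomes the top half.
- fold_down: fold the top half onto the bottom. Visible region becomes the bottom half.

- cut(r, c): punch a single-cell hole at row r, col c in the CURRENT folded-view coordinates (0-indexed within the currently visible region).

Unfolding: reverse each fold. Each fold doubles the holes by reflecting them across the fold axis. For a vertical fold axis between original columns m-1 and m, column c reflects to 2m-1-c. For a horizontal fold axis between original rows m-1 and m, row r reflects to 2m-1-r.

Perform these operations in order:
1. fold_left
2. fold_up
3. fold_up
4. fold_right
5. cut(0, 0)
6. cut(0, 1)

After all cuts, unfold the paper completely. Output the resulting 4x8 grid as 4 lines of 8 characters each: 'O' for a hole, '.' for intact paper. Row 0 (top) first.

Answer: OOOOOOOO
OOOOOOOO
OOOOOOOO
OOOOOOOO

Derivation:
Op 1 fold_left: fold axis v@4; visible region now rows[0,4) x cols[0,4) = 4x4
Op 2 fold_up: fold axis h@2; visible region now rows[0,2) x cols[0,4) = 2x4
Op 3 fold_up: fold axis h@1; visible region now rows[0,1) x cols[0,4) = 1x4
Op 4 fold_right: fold axis v@2; visible region now rows[0,1) x cols[2,4) = 1x2
Op 5 cut(0, 0): punch at orig (0,2); cuts so far [(0, 2)]; region rows[0,1) x cols[2,4) = 1x2
Op 6 cut(0, 1): punch at orig (0,3); cuts so far [(0, 2), (0, 3)]; region rows[0,1) x cols[2,4) = 1x2
Unfold 1 (reflect across v@2): 4 holes -> [(0, 0), (0, 1), (0, 2), (0, 3)]
Unfold 2 (reflect across h@1): 8 holes -> [(0, 0), (0, 1), (0, 2), (0, 3), (1, 0), (1, 1), (1, 2), (1, 3)]
Unfold 3 (reflect across h@2): 16 holes -> [(0, 0), (0, 1), (0, 2), (0, 3), (1, 0), (1, 1), (1, 2), (1, 3), (2, 0), (2, 1), (2, 2), (2, 3), (3, 0), (3, 1), (3, 2), (3, 3)]
Unfold 4 (reflect across v@4): 32 holes -> [(0, 0), (0, 1), (0, 2), (0, 3), (0, 4), (0, 5), (0, 6), (0, 7), (1, 0), (1, 1), (1, 2), (1, 3), (1, 4), (1, 5), (1, 6), (1, 7), (2, 0), (2, 1), (2, 2), (2, 3), (2, 4), (2, 5), (2, 6), (2, 7), (3, 0), (3, 1), (3, 2), (3, 3), (3, 4), (3, 5), (3, 6), (3, 7)]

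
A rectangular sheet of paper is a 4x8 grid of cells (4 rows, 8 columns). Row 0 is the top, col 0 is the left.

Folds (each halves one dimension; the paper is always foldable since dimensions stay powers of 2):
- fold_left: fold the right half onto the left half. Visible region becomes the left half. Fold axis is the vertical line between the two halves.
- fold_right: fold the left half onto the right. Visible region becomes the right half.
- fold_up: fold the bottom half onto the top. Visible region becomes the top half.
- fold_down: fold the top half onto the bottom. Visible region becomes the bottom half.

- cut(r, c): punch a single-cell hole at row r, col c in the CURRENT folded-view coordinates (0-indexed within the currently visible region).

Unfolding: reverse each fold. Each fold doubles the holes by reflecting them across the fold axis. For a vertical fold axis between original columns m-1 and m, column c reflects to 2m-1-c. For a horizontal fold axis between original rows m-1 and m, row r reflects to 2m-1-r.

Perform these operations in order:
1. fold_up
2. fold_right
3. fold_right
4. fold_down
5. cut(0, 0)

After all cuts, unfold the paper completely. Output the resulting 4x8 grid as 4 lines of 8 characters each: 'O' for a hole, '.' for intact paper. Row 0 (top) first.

Op 1 fold_up: fold axis h@2; visible region now rows[0,2) x cols[0,8) = 2x8
Op 2 fold_right: fold axis v@4; visible region now rows[0,2) x cols[4,8) = 2x4
Op 3 fold_right: fold axis v@6; visible region now rows[0,2) x cols[6,8) = 2x2
Op 4 fold_down: fold axis h@1; visible region now rows[1,2) x cols[6,8) = 1x2
Op 5 cut(0, 0): punch at orig (1,6); cuts so far [(1, 6)]; region rows[1,2) x cols[6,8) = 1x2
Unfold 1 (reflect across h@1): 2 holes -> [(0, 6), (1, 6)]
Unfold 2 (reflect across v@6): 4 holes -> [(0, 5), (0, 6), (1, 5), (1, 6)]
Unfold 3 (reflect across v@4): 8 holes -> [(0, 1), (0, 2), (0, 5), (0, 6), (1, 1), (1, 2), (1, 5), (1, 6)]
Unfold 4 (reflect across h@2): 16 holes -> [(0, 1), (0, 2), (0, 5), (0, 6), (1, 1), (1, 2), (1, 5), (1, 6), (2, 1), (2, 2), (2, 5), (2, 6), (3, 1), (3, 2), (3, 5), (3, 6)]

Answer: .OO..OO.
.OO..OO.
.OO..OO.
.OO..OO.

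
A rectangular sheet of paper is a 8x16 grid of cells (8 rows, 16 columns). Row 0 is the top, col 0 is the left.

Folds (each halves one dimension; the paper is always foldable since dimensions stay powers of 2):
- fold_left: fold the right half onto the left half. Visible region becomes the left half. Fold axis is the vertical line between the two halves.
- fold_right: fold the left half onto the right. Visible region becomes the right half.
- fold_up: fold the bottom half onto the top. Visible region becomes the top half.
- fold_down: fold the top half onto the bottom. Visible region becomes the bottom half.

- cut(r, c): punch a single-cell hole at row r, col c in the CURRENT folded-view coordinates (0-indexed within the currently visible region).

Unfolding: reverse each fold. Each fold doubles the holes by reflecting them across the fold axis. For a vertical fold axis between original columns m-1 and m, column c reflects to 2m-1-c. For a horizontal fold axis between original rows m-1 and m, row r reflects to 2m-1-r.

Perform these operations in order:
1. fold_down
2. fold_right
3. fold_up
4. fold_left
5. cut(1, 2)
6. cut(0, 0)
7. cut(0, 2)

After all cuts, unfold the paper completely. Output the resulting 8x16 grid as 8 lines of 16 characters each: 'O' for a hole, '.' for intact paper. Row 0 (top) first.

Answer: O.O..O.OO.O..O.O
..O..O....O..O..
..O..O....O..O..
O.O..O.OO.O..O.O
O.O..O.OO.O..O.O
..O..O....O..O..
..O..O....O..O..
O.O..O.OO.O..O.O

Derivation:
Op 1 fold_down: fold axis h@4; visible region now rows[4,8) x cols[0,16) = 4x16
Op 2 fold_right: fold axis v@8; visible region now rows[4,8) x cols[8,16) = 4x8
Op 3 fold_up: fold axis h@6; visible region now rows[4,6) x cols[8,16) = 2x8
Op 4 fold_left: fold axis v@12; visible region now rows[4,6) x cols[8,12) = 2x4
Op 5 cut(1, 2): punch at orig (5,10); cuts so far [(5, 10)]; region rows[4,6) x cols[8,12) = 2x4
Op 6 cut(0, 0): punch at orig (4,8); cuts so far [(4, 8), (5, 10)]; region rows[4,6) x cols[8,12) = 2x4
Op 7 cut(0, 2): punch at orig (4,10); cuts so far [(4, 8), (4, 10), (5, 10)]; region rows[4,6) x cols[8,12) = 2x4
Unfold 1 (reflect across v@12): 6 holes -> [(4, 8), (4, 10), (4, 13), (4, 15), (5, 10), (5, 13)]
Unfold 2 (reflect across h@6): 12 holes -> [(4, 8), (4, 10), (4, 13), (4, 15), (5, 10), (5, 13), (6, 10), (6, 13), (7, 8), (7, 10), (7, 13), (7, 15)]
Unfold 3 (reflect across v@8): 24 holes -> [(4, 0), (4, 2), (4, 5), (4, 7), (4, 8), (4, 10), (4, 13), (4, 15), (5, 2), (5, 5), (5, 10), (5, 13), (6, 2), (6, 5), (6, 10), (6, 13), (7, 0), (7, 2), (7, 5), (7, 7), (7, 8), (7, 10), (7, 13), (7, 15)]
Unfold 4 (reflect across h@4): 48 holes -> [(0, 0), (0, 2), (0, 5), (0, 7), (0, 8), (0, 10), (0, 13), (0, 15), (1, 2), (1, 5), (1, 10), (1, 13), (2, 2), (2, 5), (2, 10), (2, 13), (3, 0), (3, 2), (3, 5), (3, 7), (3, 8), (3, 10), (3, 13), (3, 15), (4, 0), (4, 2), (4, 5), (4, 7), (4, 8), (4, 10), (4, 13), (4, 15), (5, 2), (5, 5), (5, 10), (5, 13), (6, 2), (6, 5), (6, 10), (6, 13), (7, 0), (7, 2), (7, 5), (7, 7), (7, 8), (7, 10), (7, 13), (7, 15)]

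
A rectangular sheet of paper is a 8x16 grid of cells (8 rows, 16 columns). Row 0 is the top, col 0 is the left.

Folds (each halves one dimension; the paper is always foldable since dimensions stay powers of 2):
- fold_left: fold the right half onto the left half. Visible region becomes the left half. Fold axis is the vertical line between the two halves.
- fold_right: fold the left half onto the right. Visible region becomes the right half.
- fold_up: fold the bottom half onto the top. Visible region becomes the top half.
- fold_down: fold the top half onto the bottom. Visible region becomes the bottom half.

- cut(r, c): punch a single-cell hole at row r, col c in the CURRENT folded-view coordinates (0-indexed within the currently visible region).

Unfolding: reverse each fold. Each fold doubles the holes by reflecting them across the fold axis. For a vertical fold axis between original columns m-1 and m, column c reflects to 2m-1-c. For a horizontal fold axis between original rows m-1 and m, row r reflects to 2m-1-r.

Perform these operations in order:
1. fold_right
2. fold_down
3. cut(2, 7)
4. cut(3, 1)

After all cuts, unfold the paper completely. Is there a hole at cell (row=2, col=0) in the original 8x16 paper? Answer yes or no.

Answer: no

Derivation:
Op 1 fold_right: fold axis v@8; visible region now rows[0,8) x cols[8,16) = 8x8
Op 2 fold_down: fold axis h@4; visible region now rows[4,8) x cols[8,16) = 4x8
Op 3 cut(2, 7): punch at orig (6,15); cuts so far [(6, 15)]; region rows[4,8) x cols[8,16) = 4x8
Op 4 cut(3, 1): punch at orig (7,9); cuts so far [(6, 15), (7, 9)]; region rows[4,8) x cols[8,16) = 4x8
Unfold 1 (reflect across h@4): 4 holes -> [(0, 9), (1, 15), (6, 15), (7, 9)]
Unfold 2 (reflect across v@8): 8 holes -> [(0, 6), (0, 9), (1, 0), (1, 15), (6, 0), (6, 15), (7, 6), (7, 9)]
Holes: [(0, 6), (0, 9), (1, 0), (1, 15), (6, 0), (6, 15), (7, 6), (7, 9)]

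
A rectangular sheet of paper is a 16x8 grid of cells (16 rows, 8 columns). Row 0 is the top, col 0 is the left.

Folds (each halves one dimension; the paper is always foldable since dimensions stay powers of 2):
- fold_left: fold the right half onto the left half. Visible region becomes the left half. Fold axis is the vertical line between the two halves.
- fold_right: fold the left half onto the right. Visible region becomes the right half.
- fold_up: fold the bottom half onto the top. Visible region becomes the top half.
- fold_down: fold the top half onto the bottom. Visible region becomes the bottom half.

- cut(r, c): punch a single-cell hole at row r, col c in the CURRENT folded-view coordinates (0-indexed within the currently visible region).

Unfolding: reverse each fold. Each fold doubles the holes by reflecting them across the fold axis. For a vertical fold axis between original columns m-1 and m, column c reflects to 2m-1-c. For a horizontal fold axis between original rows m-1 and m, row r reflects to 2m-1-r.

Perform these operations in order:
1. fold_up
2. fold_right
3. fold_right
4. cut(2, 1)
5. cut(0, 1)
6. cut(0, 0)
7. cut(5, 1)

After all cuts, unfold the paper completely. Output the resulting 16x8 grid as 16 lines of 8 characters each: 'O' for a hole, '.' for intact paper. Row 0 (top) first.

Answer: OOOOOOOO
........
O..OO..O
........
........
O..OO..O
........
........
........
........
O..OO..O
........
........
O..OO..O
........
OOOOOOOO

Derivation:
Op 1 fold_up: fold axis h@8; visible region now rows[0,8) x cols[0,8) = 8x8
Op 2 fold_right: fold axis v@4; visible region now rows[0,8) x cols[4,8) = 8x4
Op 3 fold_right: fold axis v@6; visible region now rows[0,8) x cols[6,8) = 8x2
Op 4 cut(2, 1): punch at orig (2,7); cuts so far [(2, 7)]; region rows[0,8) x cols[6,8) = 8x2
Op 5 cut(0, 1): punch at orig (0,7); cuts so far [(0, 7), (2, 7)]; region rows[0,8) x cols[6,8) = 8x2
Op 6 cut(0, 0): punch at orig (0,6); cuts so far [(0, 6), (0, 7), (2, 7)]; region rows[0,8) x cols[6,8) = 8x2
Op 7 cut(5, 1): punch at orig (5,7); cuts so far [(0, 6), (0, 7), (2, 7), (5, 7)]; region rows[0,8) x cols[6,8) = 8x2
Unfold 1 (reflect across v@6): 8 holes -> [(0, 4), (0, 5), (0, 6), (0, 7), (2, 4), (2, 7), (5, 4), (5, 7)]
Unfold 2 (reflect across v@4): 16 holes -> [(0, 0), (0, 1), (0, 2), (0, 3), (0, 4), (0, 5), (0, 6), (0, 7), (2, 0), (2, 3), (2, 4), (2, 7), (5, 0), (5, 3), (5, 4), (5, 7)]
Unfold 3 (reflect across h@8): 32 holes -> [(0, 0), (0, 1), (0, 2), (0, 3), (0, 4), (0, 5), (0, 6), (0, 7), (2, 0), (2, 3), (2, 4), (2, 7), (5, 0), (5, 3), (5, 4), (5, 7), (10, 0), (10, 3), (10, 4), (10, 7), (13, 0), (13, 3), (13, 4), (13, 7), (15, 0), (15, 1), (15, 2), (15, 3), (15, 4), (15, 5), (15, 6), (15, 7)]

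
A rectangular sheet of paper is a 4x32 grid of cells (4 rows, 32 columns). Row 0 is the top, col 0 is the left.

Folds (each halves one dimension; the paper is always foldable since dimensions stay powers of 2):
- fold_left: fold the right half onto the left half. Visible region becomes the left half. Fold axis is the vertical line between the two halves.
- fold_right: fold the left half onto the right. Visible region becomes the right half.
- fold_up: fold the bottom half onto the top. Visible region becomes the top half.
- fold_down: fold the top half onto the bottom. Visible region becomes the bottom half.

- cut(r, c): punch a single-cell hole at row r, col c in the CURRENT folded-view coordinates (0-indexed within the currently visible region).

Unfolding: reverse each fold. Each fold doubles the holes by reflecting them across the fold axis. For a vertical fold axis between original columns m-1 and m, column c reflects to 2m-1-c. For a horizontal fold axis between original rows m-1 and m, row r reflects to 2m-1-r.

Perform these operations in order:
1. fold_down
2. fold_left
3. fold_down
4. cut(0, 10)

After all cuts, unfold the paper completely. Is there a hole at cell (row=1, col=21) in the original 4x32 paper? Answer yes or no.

Answer: yes

Derivation:
Op 1 fold_down: fold axis h@2; visible region now rows[2,4) x cols[0,32) = 2x32
Op 2 fold_left: fold axis v@16; visible region now rows[2,4) x cols[0,16) = 2x16
Op 3 fold_down: fold axis h@3; visible region now rows[3,4) x cols[0,16) = 1x16
Op 4 cut(0, 10): punch at orig (3,10); cuts so far [(3, 10)]; region rows[3,4) x cols[0,16) = 1x16
Unfold 1 (reflect across h@3): 2 holes -> [(2, 10), (3, 10)]
Unfold 2 (reflect across v@16): 4 holes -> [(2, 10), (2, 21), (3, 10), (3, 21)]
Unfold 3 (reflect across h@2): 8 holes -> [(0, 10), (0, 21), (1, 10), (1, 21), (2, 10), (2, 21), (3, 10), (3, 21)]
Holes: [(0, 10), (0, 21), (1, 10), (1, 21), (2, 10), (2, 21), (3, 10), (3, 21)]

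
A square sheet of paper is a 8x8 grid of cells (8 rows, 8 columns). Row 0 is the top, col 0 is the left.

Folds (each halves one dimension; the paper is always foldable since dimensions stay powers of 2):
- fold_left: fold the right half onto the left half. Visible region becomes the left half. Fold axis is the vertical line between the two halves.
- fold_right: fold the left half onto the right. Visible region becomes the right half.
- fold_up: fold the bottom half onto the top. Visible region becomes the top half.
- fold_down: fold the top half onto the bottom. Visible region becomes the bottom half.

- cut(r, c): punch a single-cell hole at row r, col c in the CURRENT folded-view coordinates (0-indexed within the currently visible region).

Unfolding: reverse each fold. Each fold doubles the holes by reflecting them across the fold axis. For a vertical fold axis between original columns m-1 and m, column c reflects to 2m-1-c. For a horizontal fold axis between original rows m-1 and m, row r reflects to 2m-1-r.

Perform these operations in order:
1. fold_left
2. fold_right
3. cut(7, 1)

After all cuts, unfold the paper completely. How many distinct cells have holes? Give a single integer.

Answer: 4

Derivation:
Op 1 fold_left: fold axis v@4; visible region now rows[0,8) x cols[0,4) = 8x4
Op 2 fold_right: fold axis v@2; visible region now rows[0,8) x cols[2,4) = 8x2
Op 3 cut(7, 1): punch at orig (7,3); cuts so far [(7, 3)]; region rows[0,8) x cols[2,4) = 8x2
Unfold 1 (reflect across v@2): 2 holes -> [(7, 0), (7, 3)]
Unfold 2 (reflect across v@4): 4 holes -> [(7, 0), (7, 3), (7, 4), (7, 7)]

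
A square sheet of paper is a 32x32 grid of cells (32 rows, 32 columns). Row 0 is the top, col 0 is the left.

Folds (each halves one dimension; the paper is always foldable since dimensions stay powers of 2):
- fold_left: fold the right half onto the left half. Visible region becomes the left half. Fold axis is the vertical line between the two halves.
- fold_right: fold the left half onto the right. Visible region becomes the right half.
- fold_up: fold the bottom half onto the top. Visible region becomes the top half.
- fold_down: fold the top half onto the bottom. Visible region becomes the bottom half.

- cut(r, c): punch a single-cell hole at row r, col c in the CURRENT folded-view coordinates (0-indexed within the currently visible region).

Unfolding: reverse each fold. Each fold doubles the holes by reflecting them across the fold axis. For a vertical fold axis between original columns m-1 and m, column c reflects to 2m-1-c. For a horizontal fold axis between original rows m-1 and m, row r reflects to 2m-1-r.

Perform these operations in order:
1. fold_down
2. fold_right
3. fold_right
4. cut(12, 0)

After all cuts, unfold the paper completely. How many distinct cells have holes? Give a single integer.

Op 1 fold_down: fold axis h@16; visible region now rows[16,32) x cols[0,32) = 16x32
Op 2 fold_right: fold axis v@16; visible region now rows[16,32) x cols[16,32) = 16x16
Op 3 fold_right: fold axis v@24; visible region now rows[16,32) x cols[24,32) = 16x8
Op 4 cut(12, 0): punch at orig (28,24); cuts so far [(28, 24)]; region rows[16,32) x cols[24,32) = 16x8
Unfold 1 (reflect across v@24): 2 holes -> [(28, 23), (28, 24)]
Unfold 2 (reflect across v@16): 4 holes -> [(28, 7), (28, 8), (28, 23), (28, 24)]
Unfold 3 (reflect across h@16): 8 holes -> [(3, 7), (3, 8), (3, 23), (3, 24), (28, 7), (28, 8), (28, 23), (28, 24)]

Answer: 8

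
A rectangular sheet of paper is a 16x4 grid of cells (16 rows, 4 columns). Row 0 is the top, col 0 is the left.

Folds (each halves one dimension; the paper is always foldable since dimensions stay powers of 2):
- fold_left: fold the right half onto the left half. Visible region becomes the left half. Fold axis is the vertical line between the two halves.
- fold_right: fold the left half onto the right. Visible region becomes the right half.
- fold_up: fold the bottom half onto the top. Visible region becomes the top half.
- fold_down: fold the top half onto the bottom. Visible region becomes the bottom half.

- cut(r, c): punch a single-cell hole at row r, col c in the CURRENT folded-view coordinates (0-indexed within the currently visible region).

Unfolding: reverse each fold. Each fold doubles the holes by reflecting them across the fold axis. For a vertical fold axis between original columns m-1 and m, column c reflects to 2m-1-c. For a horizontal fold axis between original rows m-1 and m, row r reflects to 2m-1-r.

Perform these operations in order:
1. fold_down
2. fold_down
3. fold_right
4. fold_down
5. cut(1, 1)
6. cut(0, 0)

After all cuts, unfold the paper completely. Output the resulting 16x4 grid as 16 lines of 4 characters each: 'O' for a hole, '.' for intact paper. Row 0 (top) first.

Op 1 fold_down: fold axis h@8; visible region now rows[8,16) x cols[0,4) = 8x4
Op 2 fold_down: fold axis h@12; visible region now rows[12,16) x cols[0,4) = 4x4
Op 3 fold_right: fold axis v@2; visible region now rows[12,16) x cols[2,4) = 4x2
Op 4 fold_down: fold axis h@14; visible region now rows[14,16) x cols[2,4) = 2x2
Op 5 cut(1, 1): punch at orig (15,3); cuts so far [(15, 3)]; region rows[14,16) x cols[2,4) = 2x2
Op 6 cut(0, 0): punch at orig (14,2); cuts so far [(14, 2), (15, 3)]; region rows[14,16) x cols[2,4) = 2x2
Unfold 1 (reflect across h@14): 4 holes -> [(12, 3), (13, 2), (14, 2), (15, 3)]
Unfold 2 (reflect across v@2): 8 holes -> [(12, 0), (12, 3), (13, 1), (13, 2), (14, 1), (14, 2), (15, 0), (15, 3)]
Unfold 3 (reflect across h@12): 16 holes -> [(8, 0), (8, 3), (9, 1), (9, 2), (10, 1), (10, 2), (11, 0), (11, 3), (12, 0), (12, 3), (13, 1), (13, 2), (14, 1), (14, 2), (15, 0), (15, 3)]
Unfold 4 (reflect across h@8): 32 holes -> [(0, 0), (0, 3), (1, 1), (1, 2), (2, 1), (2, 2), (3, 0), (3, 3), (4, 0), (4, 3), (5, 1), (5, 2), (6, 1), (6, 2), (7, 0), (7, 3), (8, 0), (8, 3), (9, 1), (9, 2), (10, 1), (10, 2), (11, 0), (11, 3), (12, 0), (12, 3), (13, 1), (13, 2), (14, 1), (14, 2), (15, 0), (15, 3)]

Answer: O..O
.OO.
.OO.
O..O
O..O
.OO.
.OO.
O..O
O..O
.OO.
.OO.
O..O
O..O
.OO.
.OO.
O..O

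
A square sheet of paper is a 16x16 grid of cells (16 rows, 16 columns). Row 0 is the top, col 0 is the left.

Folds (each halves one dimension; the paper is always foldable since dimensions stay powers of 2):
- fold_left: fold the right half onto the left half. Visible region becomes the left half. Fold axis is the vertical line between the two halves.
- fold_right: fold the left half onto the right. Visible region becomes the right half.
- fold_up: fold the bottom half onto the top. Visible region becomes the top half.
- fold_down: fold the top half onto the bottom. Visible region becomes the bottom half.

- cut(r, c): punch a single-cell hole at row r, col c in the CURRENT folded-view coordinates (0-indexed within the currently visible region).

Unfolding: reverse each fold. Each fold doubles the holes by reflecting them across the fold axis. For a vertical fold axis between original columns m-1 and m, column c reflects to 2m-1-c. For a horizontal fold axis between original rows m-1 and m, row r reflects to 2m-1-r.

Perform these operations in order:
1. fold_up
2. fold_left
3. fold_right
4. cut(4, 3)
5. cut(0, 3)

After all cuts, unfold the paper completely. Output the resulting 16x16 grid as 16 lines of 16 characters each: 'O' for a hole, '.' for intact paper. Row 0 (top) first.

Answer: O......OO......O
................
................
................
O......OO......O
................
................
................
................
................
................
O......OO......O
................
................
................
O......OO......O

Derivation:
Op 1 fold_up: fold axis h@8; visible region now rows[0,8) x cols[0,16) = 8x16
Op 2 fold_left: fold axis v@8; visible region now rows[0,8) x cols[0,8) = 8x8
Op 3 fold_right: fold axis v@4; visible region now rows[0,8) x cols[4,8) = 8x4
Op 4 cut(4, 3): punch at orig (4,7); cuts so far [(4, 7)]; region rows[0,8) x cols[4,8) = 8x4
Op 5 cut(0, 3): punch at orig (0,7); cuts so far [(0, 7), (4, 7)]; region rows[0,8) x cols[4,8) = 8x4
Unfold 1 (reflect across v@4): 4 holes -> [(0, 0), (0, 7), (4, 0), (4, 7)]
Unfold 2 (reflect across v@8): 8 holes -> [(0, 0), (0, 7), (0, 8), (0, 15), (4, 0), (4, 7), (4, 8), (4, 15)]
Unfold 3 (reflect across h@8): 16 holes -> [(0, 0), (0, 7), (0, 8), (0, 15), (4, 0), (4, 7), (4, 8), (4, 15), (11, 0), (11, 7), (11, 8), (11, 15), (15, 0), (15, 7), (15, 8), (15, 15)]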